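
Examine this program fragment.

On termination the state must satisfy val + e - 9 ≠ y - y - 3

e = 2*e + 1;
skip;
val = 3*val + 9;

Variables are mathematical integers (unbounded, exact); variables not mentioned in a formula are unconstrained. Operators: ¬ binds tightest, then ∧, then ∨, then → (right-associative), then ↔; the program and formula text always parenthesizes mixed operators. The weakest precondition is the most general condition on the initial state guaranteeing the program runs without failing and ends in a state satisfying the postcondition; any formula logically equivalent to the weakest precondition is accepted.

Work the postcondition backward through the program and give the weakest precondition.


Working backward. After the program, the postcondition val + e - 9 ≠ y - y - 3 must hold; in canonical form it is e + val ≠ 6.
Before val := 3*val + 9: e + 3*val ≠ -3
Before skip: e + 3*val ≠ -3
Before e := 2*e + 1: 2*e + 3*val ≠ -4
Answer: WP = 2*e + 3*val ≠ -4


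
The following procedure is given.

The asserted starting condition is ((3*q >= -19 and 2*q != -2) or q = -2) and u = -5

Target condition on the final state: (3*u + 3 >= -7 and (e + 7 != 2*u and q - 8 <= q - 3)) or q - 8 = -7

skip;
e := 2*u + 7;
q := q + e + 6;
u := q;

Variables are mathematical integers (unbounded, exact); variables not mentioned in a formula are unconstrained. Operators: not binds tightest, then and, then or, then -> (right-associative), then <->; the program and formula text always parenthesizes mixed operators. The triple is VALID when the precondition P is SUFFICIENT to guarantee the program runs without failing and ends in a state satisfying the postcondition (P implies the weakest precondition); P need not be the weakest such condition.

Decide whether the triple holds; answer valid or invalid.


Working backward. After the program, the postcondition (3*u + 3 >= -7 and (e + 7 != 2*u and q - 8 <= q - 3)) or q - 8 = -7 must hold; in canonical form it is (3*u >= -10 and e != 2*u - 7) or q = 1.
Before u := q: (3*q >= -10 and e != 2*q - 7) or q = 1
Before q := q + e + 6: (3*e + 3*q >= -28 and e + 2*q != -5) or e + q = -5
Before e := 2*u + 7: (3*q + 6*u >= -49 and 2*q + 2*u != -12) or q + 2*u = -12
Before skip: (3*q + 6*u >= -49 and 2*q + 2*u != -12) or q + 2*u = -12
The weakest precondition is (3*q + 6*u >= -49 and 2*q + 2*u != -12) or q + 2*u = -12.
Check whether ((3*q >= -19 and 2*q != -2) or q = -2) and u = -5 implies it.
Every state satisfying the precondition satisfies the weakest precondition: the implication holds.
Answer: valid


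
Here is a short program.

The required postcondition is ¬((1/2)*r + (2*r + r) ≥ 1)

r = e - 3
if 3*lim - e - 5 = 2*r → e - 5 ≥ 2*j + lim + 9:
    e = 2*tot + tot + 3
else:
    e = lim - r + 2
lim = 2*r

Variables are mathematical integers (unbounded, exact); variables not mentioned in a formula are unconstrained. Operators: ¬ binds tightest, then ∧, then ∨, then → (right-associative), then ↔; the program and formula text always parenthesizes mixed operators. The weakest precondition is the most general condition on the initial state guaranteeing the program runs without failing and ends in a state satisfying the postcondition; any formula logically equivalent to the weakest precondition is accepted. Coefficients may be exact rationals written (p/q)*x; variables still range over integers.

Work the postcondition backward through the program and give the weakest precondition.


Working backward. After the program, the postcondition ¬((1/2)*r + (2*r + r) ≥ 1) must hold; in canonical form it is ¬((7/2)*r ≥ 1).
Before lim := 2*r: ¬((7/2)*r ≥ 1)
Then branch requires ¬((7/2)*r ≥ 1); else branch requires ¬((7/2)*r ≥ 1).
Before the if: ((3*lim = e + 2*r + 5 → e ≥ 2*j + lim + 14) → (¬((7/2)*r ≥ 1))) ∧ ((¬(3*lim = e + 2*r + 5 → e ≥ 2*j + lim + 14)) → (¬((7/2)*r ≥ 1)))
Before r := e - 3: ((3*lim = 3*e - 1 → e ≥ 2*j + lim + 14) → (¬((7/2)*e ≥ 23/2))) ∧ ((¬(3*lim = 3*e - 1 → e ≥ 2*j + lim + 14)) → (¬((7/2)*e ≥ 23/2)))
Answer: WP = ((3*lim = 3*e - 1 → e ≥ 2*j + lim + 14) → (¬((7/2)*e ≥ 23/2))) ∧ ((¬(3*lim = 3*e - 1 → e ≥ 2*j + lim + 14)) → (¬((7/2)*e ≥ 23/2)))


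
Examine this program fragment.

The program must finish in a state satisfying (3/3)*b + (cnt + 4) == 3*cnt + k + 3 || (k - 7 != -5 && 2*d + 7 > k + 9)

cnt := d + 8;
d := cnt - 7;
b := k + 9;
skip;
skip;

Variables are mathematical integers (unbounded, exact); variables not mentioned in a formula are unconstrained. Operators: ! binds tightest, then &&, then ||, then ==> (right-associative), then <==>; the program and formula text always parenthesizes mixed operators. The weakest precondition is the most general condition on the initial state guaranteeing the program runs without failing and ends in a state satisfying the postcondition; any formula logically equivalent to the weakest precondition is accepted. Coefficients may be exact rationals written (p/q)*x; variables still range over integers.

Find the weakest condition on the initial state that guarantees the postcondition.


Working backward. After the program, the postcondition (3/3)*b + (cnt + 4) == 3*cnt + k + 3 || (k - 7 != -5 && 2*d + 7 > k + 9) must hold; in canonical form it is b == 2*cnt + k - 1 || (k != 2 && 2*d > k + 2).
Before skip: b == 2*cnt + k - 1 || (k != 2 && 2*d > k + 2)
Before skip: b == 2*cnt + k - 1 || (k != 2 && 2*d > k + 2)
Before b := k + 9: 2*cnt == 10 || (k != 2 && 2*d > k + 2)
Before d := cnt - 7: 2*cnt == 10 || (k != 2 && 2*cnt > k + 16)
Before cnt := d + 8: 2*d == -6 || (k != 2 && 2*d > k)
Answer: WP = 2*d == -6 || (k != 2 && 2*d > k)


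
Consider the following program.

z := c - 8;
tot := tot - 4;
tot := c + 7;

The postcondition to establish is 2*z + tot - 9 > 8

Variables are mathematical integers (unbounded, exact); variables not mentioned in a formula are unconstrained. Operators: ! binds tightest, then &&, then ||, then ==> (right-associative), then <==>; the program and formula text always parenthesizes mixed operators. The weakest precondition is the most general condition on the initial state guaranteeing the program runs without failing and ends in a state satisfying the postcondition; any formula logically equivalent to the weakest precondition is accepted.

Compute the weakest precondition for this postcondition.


Working backward. After the program, the postcondition 2*z + tot - 9 > 8 must hold; in canonical form it is tot + 2*z > 17.
Before tot := c + 7: c + 2*z > 10
Before tot := tot - 4: c + 2*z > 10
Before z := c - 8: 3*c > 26
Answer: WP = 3*c > 26


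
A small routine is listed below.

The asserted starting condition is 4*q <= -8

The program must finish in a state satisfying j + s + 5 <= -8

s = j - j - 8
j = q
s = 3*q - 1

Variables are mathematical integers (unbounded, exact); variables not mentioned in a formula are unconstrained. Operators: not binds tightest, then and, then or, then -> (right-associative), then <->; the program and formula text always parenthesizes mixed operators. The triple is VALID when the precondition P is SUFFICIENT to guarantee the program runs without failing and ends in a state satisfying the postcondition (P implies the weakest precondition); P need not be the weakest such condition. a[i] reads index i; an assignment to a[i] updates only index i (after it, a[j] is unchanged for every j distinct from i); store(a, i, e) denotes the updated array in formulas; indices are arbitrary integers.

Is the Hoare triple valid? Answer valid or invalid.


Working backward. After the program, the postcondition j + s + 5 <= -8 must hold; in canonical form it is j + s <= -13.
Before s := 3*q - 1: j + 3*q <= -12
Before j := q: 4*q <= -12
Before s := j - j - 8: 4*q <= -12
The weakest precondition is 4*q <= -12.
Check whether 4*q <= -8 implies it.
Countermodel: at the initial state q = -2, the precondition holds but the weakest precondition fails.
Answer: invalid


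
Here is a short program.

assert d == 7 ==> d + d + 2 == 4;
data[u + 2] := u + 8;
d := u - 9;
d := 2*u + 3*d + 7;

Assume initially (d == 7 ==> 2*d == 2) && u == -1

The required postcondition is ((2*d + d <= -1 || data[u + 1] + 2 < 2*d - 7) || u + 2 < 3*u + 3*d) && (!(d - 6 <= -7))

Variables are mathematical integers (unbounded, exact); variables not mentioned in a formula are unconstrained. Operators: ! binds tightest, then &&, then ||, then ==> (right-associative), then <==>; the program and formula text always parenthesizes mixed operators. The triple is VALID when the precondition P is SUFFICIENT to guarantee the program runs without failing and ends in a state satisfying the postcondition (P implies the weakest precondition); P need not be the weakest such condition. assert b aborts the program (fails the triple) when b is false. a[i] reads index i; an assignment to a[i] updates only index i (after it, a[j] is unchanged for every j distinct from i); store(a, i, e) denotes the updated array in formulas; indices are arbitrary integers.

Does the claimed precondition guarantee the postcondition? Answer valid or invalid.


Working backward. After the program, the postcondition ((2*d + d <= -1 || data[u + 1] + 2 < 2*d - 7) || u + 2 < 3*u + 3*d) && (!(d - 6 <= -7)) must hold; in canonical form it is (3*d <= -1 || data[u + 1] < 2*d - 9 || 3*d + 2*u > 2) && (!(d <= -1)).
Before d := 2*u + 3*d + 7: (9*d + 6*u <= -22 || data[u + 1] < 6*d + 4*u + 5 || 9*d + 8*u > -19) && (!(3*d + 2*u <= -8))
Before d := u - 9: (15*u <= 59 || data[u + 1] < 10*u - 49 || 17*u > 62) && (!(5*u <= 19))
Before data[u + 2] := u + 8: (15*u <= 59 || store(data, u + 2, u + 8)[u + 1] < 10*u - 49 || 17*u > 62) && (!(5*u <= 19))
Before assert d == 7 ==> d + d + 2 == 4: (d == 7 ==> 2*d == 2) && (15*u <= 59 || store(data, u + 2, u + 8)[u + 1] < 10*u - 49 || 17*u > 62) && (!(5*u <= 19))
The weakest precondition is (d == 7 ==> 2*d == 2) && (15*u <= 59 || store(data, u + 2, u + 8)[u + 1] < 10*u - 49 || 17*u > 62) && (!(5*u <= 19)).
Check whether (d == 7 ==> 2*d == 2) && u == -1 implies it.
Countermodel: at the initial state d = 8, data = {[0] = 0, [1] = 0, elsewhere 0}, u = -1, the precondition holds but the weakest precondition fails.
Answer: invalid


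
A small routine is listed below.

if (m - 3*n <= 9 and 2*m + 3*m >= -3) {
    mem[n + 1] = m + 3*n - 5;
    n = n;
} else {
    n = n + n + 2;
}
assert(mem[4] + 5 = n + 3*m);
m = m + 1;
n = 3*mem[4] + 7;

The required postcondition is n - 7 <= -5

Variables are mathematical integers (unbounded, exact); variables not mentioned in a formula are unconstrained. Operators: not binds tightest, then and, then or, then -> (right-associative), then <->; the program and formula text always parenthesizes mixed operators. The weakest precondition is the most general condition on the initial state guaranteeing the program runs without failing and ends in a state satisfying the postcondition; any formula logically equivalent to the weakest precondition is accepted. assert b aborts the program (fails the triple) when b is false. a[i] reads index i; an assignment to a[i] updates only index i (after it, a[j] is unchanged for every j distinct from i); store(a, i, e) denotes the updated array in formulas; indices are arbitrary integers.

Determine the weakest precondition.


Working backward. After the program, the postcondition n - 7 <= -5 must hold; in canonical form it is n <= 2.
Before n := 3*mem[4] + 7: 3*mem[4] <= -5
Before m := m + 1: 3*mem[4] <= -5
Before assert mem[4] + 5 = n + 3*m: mem[4] = 3*m + n - 5 and 3*mem[4] <= -5
Then branch requires store(mem, n + 1, m + 3*n - 5)[4] = 3*m + n - 5 and 3*store(mem, n + 1, m + 3*n - 5)[4] <= -5; else branch requires mem[4] = 3*m + 2*n - 3 and 3*mem[4] <= -5.
Before the if: ((m <= 3*n + 9 and 5*m >= -3) -> (store(mem, n + 1, m + 3*n - 5)[4] = 3*m + n - 5 and 3*store(mem, n + 1, m + 3*n - 5)[4] <= -5)) and ((not (m <= 3*n + 9 and 5*m >= -3)) -> (mem[4] = 3*m + 2*n - 3 and 3*mem[4] <= -5))
Answer: WP = ((m <= 3*n + 9 and 5*m >= -3) -> (store(mem, n + 1, m + 3*n - 5)[4] = 3*m + n - 5 and 3*store(mem, n + 1, m + 3*n - 5)[4] <= -5)) and ((not (m <= 3*n + 9 and 5*m >= -3)) -> (mem[4] = 3*m + 2*n - 3 and 3*mem[4] <= -5))


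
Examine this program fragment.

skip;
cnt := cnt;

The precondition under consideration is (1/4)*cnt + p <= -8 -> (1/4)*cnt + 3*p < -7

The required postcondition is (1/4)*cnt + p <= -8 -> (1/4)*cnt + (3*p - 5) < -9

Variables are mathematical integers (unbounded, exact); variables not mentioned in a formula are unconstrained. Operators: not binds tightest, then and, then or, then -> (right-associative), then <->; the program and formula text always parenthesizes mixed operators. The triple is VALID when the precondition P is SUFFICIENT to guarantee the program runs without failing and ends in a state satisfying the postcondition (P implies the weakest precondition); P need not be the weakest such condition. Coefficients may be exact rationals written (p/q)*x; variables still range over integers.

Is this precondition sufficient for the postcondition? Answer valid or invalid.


Working backward. After the program, the postcondition (1/4)*cnt + p <= -8 -> (1/4)*cnt + (3*p - 5) < -9 must hold; in canonical form it is (1/4)*cnt + p <= -8 -> (1/4)*cnt + 3*p < -4.
Before cnt := cnt: (1/4)*cnt + p <= -8 -> (1/4)*cnt + 3*p < -4
Before skip: (1/4)*cnt + p <= -8 -> (1/4)*cnt + 3*p < -4
The weakest precondition is (1/4)*cnt + p <= -8 -> (1/4)*cnt + 3*p < -4.
Check whether (1/4)*cnt + p <= -8 -> (1/4)*cnt + 3*p < -7 implies it.
Every state satisfying the precondition satisfies the weakest precondition: the implication holds.
Answer: valid


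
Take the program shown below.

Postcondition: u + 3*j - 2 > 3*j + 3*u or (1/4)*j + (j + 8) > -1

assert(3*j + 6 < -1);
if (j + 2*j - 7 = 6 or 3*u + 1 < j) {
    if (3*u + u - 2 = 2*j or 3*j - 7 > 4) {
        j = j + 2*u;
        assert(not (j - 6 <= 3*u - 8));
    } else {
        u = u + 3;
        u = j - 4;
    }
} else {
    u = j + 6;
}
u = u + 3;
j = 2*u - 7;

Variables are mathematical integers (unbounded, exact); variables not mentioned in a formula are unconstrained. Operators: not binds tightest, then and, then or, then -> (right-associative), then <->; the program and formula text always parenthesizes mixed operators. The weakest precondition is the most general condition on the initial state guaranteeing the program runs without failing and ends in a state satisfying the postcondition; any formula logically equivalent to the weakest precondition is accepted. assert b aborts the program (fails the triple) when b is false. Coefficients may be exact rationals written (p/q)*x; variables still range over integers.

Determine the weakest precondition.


Working backward. After the program, the postcondition u + 3*j - 2 > 3*j + 3*u or (1/4)*j + (j + 8) > -1 must hold; in canonical form it is 2*u < -2 or (5/4)*j > -9.
Before j := 2*u - 7: 2*u < -2 or (5/2)*u > -1/4
Before u := u + 3: 2*u < -8 or (5/2)*u > -31/4
Then branch requires ((4*u = 2*j + 2 or 3*j > 11) -> ((not (j <= u - 2)) and (2*u < -8 or (5/2)*u > -31/4))) and ((not (4*u = 2*j + 2 or 3*j > 11)) -> (2*j < 0 or (5/2)*j > 9/4)); else branch requires 2*j < -20 or (5/2)*j > -91/4.
Before the if: ((3*j = 13 or 3*u < j - 1) -> (((4*u = 2*j + 2 or 3*j > 11) -> ((not (j <= u - 2)) and (2*u < -8 or (5/2)*u > -31/4))) and ((not (4*u = 2*j + 2 or 3*j > 11)) -> (2*j < 0 or (5/2)*j > 9/4)))) and ((not (3*j = 13 or 3*u < j - 1)) -> (2*j < -20 or (5/2)*j > -91/4))
Before assert 3*j + 6 < -1: 3*j < -7 and ((3*j = 13 or 3*u < j - 1) -> (((4*u = 2*j + 2 or 3*j > 11) -> ((not (j <= u - 2)) and (2*u < -8 or (5/2)*u > -31/4))) and ((not (4*u = 2*j + 2 or 3*j > 11)) -> (2*j < 0 or (5/2)*j > 9/4)))) and ((not (3*j = 13 or 3*u < j - 1)) -> (2*j < -20 or (5/2)*j > -91/4))
Answer: WP = 3*j < -7 and ((3*j = 13 or 3*u < j - 1) -> (((4*u = 2*j + 2 or 3*j > 11) -> ((not (j <= u - 2)) and (2*u < -8 or (5/2)*u > -31/4))) and ((not (4*u = 2*j + 2 or 3*j > 11)) -> (2*j < 0 or (5/2)*j > 9/4)))) and ((not (3*j = 13 or 3*u < j - 1)) -> (2*j < -20 or (5/2)*j > -91/4))


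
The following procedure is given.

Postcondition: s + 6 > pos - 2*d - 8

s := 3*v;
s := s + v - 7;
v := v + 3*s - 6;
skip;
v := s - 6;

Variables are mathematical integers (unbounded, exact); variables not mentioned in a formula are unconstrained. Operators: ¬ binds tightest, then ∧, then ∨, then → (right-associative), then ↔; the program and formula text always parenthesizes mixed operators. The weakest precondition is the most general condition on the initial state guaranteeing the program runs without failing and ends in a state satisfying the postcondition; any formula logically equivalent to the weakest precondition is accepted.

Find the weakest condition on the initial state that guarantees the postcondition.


Working backward. After the program, the postcondition s + 6 > pos - 2*d - 8 must hold; in canonical form it is 2*d + s > pos - 14.
Before v := s - 6: 2*d + s > pos - 14
Before skip: 2*d + s > pos - 14
Before v := v + 3*s - 6: 2*d + s > pos - 14
Before s := s + v - 7: 2*d + s + v > pos - 7
Before s := 3*v: 2*d + 4*v > pos - 7
Answer: WP = 2*d + 4*v > pos - 7


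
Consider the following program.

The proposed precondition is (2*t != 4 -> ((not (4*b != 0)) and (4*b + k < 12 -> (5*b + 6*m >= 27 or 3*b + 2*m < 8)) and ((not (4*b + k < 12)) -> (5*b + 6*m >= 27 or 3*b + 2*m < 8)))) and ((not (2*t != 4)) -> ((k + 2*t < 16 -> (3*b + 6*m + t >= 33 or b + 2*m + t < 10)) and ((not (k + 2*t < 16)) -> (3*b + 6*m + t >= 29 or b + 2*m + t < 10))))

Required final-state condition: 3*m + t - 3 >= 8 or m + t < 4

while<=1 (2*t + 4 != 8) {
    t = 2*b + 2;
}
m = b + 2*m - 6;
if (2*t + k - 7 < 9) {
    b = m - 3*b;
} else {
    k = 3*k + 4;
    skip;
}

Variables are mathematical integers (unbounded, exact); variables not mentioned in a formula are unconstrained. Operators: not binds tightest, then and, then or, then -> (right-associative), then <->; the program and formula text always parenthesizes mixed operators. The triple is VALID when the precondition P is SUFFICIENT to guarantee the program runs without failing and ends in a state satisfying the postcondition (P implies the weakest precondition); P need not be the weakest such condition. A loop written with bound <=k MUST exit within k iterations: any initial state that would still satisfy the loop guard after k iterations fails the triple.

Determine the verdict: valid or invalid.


Working backward. After the program, the postcondition 3*m + t - 3 >= 8 or m + t < 4 must hold; in canonical form it is 3*m + t >= 11 or m + t < 4.
Then branch requires 3*m + t >= 11 or m + t < 4; else branch requires 3*m + t >= 11 or m + t < 4.
Before the if: (k + 2*t < 16 -> (3*m + t >= 11 or m + t < 4)) and ((not (k + 2*t < 16)) -> (3*m + t >= 11 or m + t < 4))
Before m := b + 2*m - 6: (k + 2*t < 16 -> (3*b + 6*m + t >= 29 or b + 2*m + t < 10)) and ((not (k + 2*t < 16)) -> (3*b + 6*m + t >= 29 or b + 2*m + t < 10))
Before the loop (bound <=1), unroll the exhaustion recursion (WP_0 = exit-now case; WP_j = one more guarded iteration, up to j = 1):
  WP_0: (not (2*t != 4)) and (k + 2*t < 16 -> (3*b + 6*m + t >= 29 or b + 2*m + t < 10)) and ((not (k + 2*t < 16)) -> (3*b + 6*m + t >= 29 or b + 2*m + t < 10))
  WP_1: (2*t != 4 -> ((not (4*b != 0)) and (4*b + k < 12 -> (5*b + 6*m >= 27 or 3*b + 2*m < 8)) and ((not (4*b + k < 12)) -> (5*b + 6*m >= 27 or 3*b + 2*m < 8)))) and ((not (2*t != 4)) -> ((k + 2*t < 16 -> (3*b + 6*m + t >= 29 or b + 2*m + t < 10)) and ((not (k + 2*t < 16)) -> (3*b + 6*m + t >= 29 or b + 2*m + t < 10))))
So before the loop: (2*t != 4 -> ((not (4*b != 0)) and (4*b + k < 12 -> (5*b + 6*m >= 27 or 3*b + 2*m < 8)) and ((not (4*b + k < 12)) -> (5*b + 6*m >= 27 or 3*b + 2*m < 8)))) and ((not (2*t != 4)) -> ((k + 2*t < 16 -> (3*b + 6*m + t >= 29 or b + 2*m + t < 10)) and ((not (k + 2*t < 16)) -> (3*b + 6*m + t >= 29 or b + 2*m + t < 10))))
The weakest precondition is (2*t != 4 -> ((not (4*b != 0)) and (4*b + k < 12 -> (5*b + 6*m >= 27 or 3*b + 2*m < 8)) and ((not (4*b + k < 12)) -> (5*b + 6*m >= 27 or 3*b + 2*m < 8)))) and ((not (2*t != 4)) -> ((k + 2*t < 16 -> (3*b + 6*m + t >= 29 or b + 2*m + t < 10)) and ((not (k + 2*t < 16)) -> (3*b + 6*m + t >= 29 or b + 2*m + t < 10)))).
Check whether (2*t != 4 -> ((not (4*b != 0)) and (4*b + k < 12 -> (5*b + 6*m >= 27 or 3*b + 2*m < 8)) and ((not (4*b + k < 12)) -> (5*b + 6*m >= 27 or 3*b + 2*m < 8)))) and ((not (2*t != 4)) -> ((k + 2*t < 16 -> (3*b + 6*m + t >= 33 or b + 2*m + t < 10)) and ((not (k + 2*t < 16)) -> (3*b + 6*m + t >= 29 or b + 2*m + t < 10)))) implies it.
Every state satisfying the precondition satisfies the weakest precondition: the implication holds.
Answer: valid


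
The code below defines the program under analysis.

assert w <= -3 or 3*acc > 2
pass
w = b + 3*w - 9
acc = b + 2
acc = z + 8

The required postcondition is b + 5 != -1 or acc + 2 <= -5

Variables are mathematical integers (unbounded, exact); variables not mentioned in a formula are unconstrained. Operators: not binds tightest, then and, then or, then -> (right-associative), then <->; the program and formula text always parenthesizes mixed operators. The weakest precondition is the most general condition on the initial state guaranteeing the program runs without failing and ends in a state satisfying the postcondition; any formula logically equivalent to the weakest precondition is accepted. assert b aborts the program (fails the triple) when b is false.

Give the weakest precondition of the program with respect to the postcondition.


Working backward. After the program, the postcondition b + 5 != -1 or acc + 2 <= -5 must hold; in canonical form it is b != -6 or acc <= -7.
Before acc := z + 8: b != -6 or z <= -15
Before acc := b + 2: b != -6 or z <= -15
Before w := b + 3*w - 9: b != -6 or z <= -15
Before skip: b != -6 or z <= -15
Before assert w <= -3 or 3*acc > 2: (w <= -3 or 3*acc > 2) and (b != -6 or z <= -15)
Answer: WP = (w <= -3 or 3*acc > 2) and (b != -6 or z <= -15)


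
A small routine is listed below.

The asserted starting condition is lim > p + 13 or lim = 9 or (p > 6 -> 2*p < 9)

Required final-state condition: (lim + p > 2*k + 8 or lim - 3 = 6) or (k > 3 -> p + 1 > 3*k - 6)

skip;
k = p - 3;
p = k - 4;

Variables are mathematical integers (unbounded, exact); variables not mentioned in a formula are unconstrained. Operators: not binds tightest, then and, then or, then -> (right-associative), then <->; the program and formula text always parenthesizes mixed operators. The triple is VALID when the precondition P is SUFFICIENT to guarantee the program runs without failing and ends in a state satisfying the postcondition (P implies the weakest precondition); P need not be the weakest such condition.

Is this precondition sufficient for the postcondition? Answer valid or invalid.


Working backward. After the program, the postcondition (lim + p > 2*k + 8 or lim - 3 = 6) or (k > 3 -> p + 1 > 3*k - 6) must hold; in canonical form it is lim + p > 2*k + 8 or lim = 9 or (k > 3 -> p > 3*k - 7).
Before p := k - 4: lim > k + 12 or lim = 9 or (k > 3 -> 2*k < 3)
Before k := p - 3: lim > p + 9 or lim = 9 or (p > 6 -> 2*p < 9)
Before skip: lim > p + 9 or lim = 9 or (p > 6 -> 2*p < 9)
The weakest precondition is lim > p + 9 or lim = 9 or (p > 6 -> 2*p < 9).
Check whether lim > p + 13 or lim = 9 or (p > 6 -> 2*p < 9) implies it.
Every state satisfying the precondition satisfies the weakest precondition: the implication holds.
Answer: valid


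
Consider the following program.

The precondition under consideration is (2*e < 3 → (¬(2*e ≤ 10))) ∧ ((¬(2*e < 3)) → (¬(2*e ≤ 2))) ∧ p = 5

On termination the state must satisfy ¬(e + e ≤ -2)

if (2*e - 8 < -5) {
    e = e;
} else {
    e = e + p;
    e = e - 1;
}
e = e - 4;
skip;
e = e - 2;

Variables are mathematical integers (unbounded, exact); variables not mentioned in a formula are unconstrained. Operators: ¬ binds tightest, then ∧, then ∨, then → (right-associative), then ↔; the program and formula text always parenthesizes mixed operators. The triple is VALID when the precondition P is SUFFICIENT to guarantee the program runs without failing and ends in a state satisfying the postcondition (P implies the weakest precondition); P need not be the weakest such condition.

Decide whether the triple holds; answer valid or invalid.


Working backward. After the program, the postcondition ¬(e + e ≤ -2) must hold; in canonical form it is ¬(2*e ≤ -2).
Before e := e - 2: ¬(2*e ≤ 2)
Before skip: ¬(2*e ≤ 2)
Before e := e - 4: ¬(2*e ≤ 10)
Then branch requires ¬(2*e ≤ 10); else branch requires ¬(2*e + 2*p ≤ 12).
Before the if: (2*e < 3 → (¬(2*e ≤ 10))) ∧ ((¬(2*e < 3)) → (¬(2*e + 2*p ≤ 12)))
The weakest precondition is (2*e < 3 → (¬(2*e ≤ 10))) ∧ ((¬(2*e < 3)) → (¬(2*e + 2*p ≤ 12))).
Check whether (2*e < 3 → (¬(2*e ≤ 10))) ∧ ((¬(2*e < 3)) → (¬(2*e ≤ 2))) ∧ p = 5 implies it.
Every state satisfying the precondition satisfies the weakest precondition: the implication holds.
Answer: valid


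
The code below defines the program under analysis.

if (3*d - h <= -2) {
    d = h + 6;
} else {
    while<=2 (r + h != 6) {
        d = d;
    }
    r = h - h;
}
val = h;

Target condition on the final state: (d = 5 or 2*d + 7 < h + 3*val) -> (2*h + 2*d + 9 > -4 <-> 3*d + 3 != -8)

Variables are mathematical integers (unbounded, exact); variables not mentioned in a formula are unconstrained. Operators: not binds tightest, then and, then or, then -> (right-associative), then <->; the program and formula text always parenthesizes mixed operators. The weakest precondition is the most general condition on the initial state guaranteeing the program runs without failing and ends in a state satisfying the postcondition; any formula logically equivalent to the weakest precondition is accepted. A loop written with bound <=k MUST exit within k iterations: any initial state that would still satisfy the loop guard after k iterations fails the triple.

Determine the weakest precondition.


Working backward. After the program, the postcondition (d = 5 or 2*d + 7 < h + 3*val) -> (2*h + 2*d + 9 > -4 <-> 3*d + 3 != -8) must hold; in canonical form it is (d = 5 or 2*d < h + 3*val - 7) -> (2*d + 2*h > -13 <-> 3*d != -11).
Before val := h: (d = 5 or 2*d < 4*h - 7) -> (2*d + 2*h > -13 <-> 3*d != -11)
Then branch requires (h = -1 or 2*h > 19) -> (4*h > -25 <-> 3*h != -29); else branch requires (h + r != 6 -> ((h + r != 6 -> ((not (h + r != 6)) and ((d = 5 or 2*d < 4*h - 7) -> (2*d + 2*h > -13 <-> 3*d != -11)))) and ((not (h + r != 6)) -> ((d = 5 or 2*d < 4*h - 7) -> (2*d + 2*h > -13 <-> 3*d != -11))))) and ((not (h + r != 6)) -> ((d = 5 or 2*d < 4*h - 7) -> (2*d + 2*h > -13 <-> 3*d != -11))).
Before the if: (3*d <= h - 2 -> ((h = -1 or 2*h > 19) -> (4*h > -25 <-> 3*h != -29))) and ((not (3*d <= h - 2)) -> ((h + r != 6 -> ((h + r != 6 -> ((not (h + r != 6)) and ((d = 5 or 2*d < 4*h - 7) -> (2*d + 2*h > -13 <-> 3*d != -11)))) and ((not (h + r != 6)) -> ((d = 5 or 2*d < 4*h - 7) -> (2*d + 2*h > -13 <-> 3*d != -11))))) and ((not (h + r != 6)) -> ((d = 5 or 2*d < 4*h - 7) -> (2*d + 2*h > -13 <-> 3*d != -11)))))
Answer: WP = (3*d <= h - 2 -> ((h = -1 or 2*h > 19) -> (4*h > -25 <-> 3*h != -29))) and ((not (3*d <= h - 2)) -> ((h + r != 6 -> ((h + r != 6 -> ((not (h + r != 6)) and ((d = 5 or 2*d < 4*h - 7) -> (2*d + 2*h > -13 <-> 3*d != -11)))) and ((not (h + r != 6)) -> ((d = 5 or 2*d < 4*h - 7) -> (2*d + 2*h > -13 <-> 3*d != -11))))) and ((not (h + r != 6)) -> ((d = 5 or 2*d < 4*h - 7) -> (2*d + 2*h > -13 <-> 3*d != -11)))))


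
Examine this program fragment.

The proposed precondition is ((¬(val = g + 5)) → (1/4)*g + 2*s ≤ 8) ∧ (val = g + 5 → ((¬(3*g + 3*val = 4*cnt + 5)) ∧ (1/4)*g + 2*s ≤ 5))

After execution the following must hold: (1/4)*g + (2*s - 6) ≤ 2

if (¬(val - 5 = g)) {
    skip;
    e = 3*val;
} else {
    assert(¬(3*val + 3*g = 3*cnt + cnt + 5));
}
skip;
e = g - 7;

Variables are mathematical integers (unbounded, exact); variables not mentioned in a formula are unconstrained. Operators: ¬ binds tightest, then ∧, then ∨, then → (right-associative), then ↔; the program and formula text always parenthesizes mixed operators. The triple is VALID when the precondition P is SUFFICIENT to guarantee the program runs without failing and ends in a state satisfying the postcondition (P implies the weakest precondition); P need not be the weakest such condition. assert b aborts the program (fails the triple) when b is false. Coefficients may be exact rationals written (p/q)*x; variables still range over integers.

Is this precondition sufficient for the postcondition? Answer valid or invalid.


Working backward. After the program, the postcondition (1/4)*g + (2*s - 6) ≤ 2 must hold; in canonical form it is (1/4)*g + 2*s ≤ 8.
Before e := g - 7: (1/4)*g + 2*s ≤ 8
Before skip: (1/4)*g + 2*s ≤ 8
Then branch requires (1/4)*g + 2*s ≤ 8; else branch requires (¬(3*g + 3*val = 4*cnt + 5)) ∧ (1/4)*g + 2*s ≤ 8.
Before the if: ((¬(val = g + 5)) → (1/4)*g + 2*s ≤ 8) ∧ (val = g + 5 → ((¬(3*g + 3*val = 4*cnt + 5)) ∧ (1/4)*g + 2*s ≤ 8))
The weakest precondition is ((¬(val = g + 5)) → (1/4)*g + 2*s ≤ 8) ∧ (val = g + 5 → ((¬(3*g + 3*val = 4*cnt + 5)) ∧ (1/4)*g + 2*s ≤ 8)).
Check whether ((¬(val = g + 5)) → (1/4)*g + 2*s ≤ 8) ∧ (val = g + 5 → ((¬(3*g + 3*val = 4*cnt + 5)) ∧ (1/4)*g + 2*s ≤ 5)) implies it.
Every state satisfying the precondition satisfies the weakest precondition: the implication holds.
Answer: valid


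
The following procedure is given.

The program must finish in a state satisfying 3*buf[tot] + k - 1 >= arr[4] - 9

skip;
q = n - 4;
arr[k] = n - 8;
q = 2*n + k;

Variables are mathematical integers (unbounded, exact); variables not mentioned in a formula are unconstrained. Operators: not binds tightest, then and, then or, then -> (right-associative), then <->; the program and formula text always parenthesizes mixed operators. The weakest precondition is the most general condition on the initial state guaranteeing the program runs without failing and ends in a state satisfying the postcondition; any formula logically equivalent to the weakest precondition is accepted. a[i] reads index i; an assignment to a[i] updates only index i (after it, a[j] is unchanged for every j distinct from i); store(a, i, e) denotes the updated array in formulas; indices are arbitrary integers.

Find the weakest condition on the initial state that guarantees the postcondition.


Working backward. After the program, the postcondition 3*buf[tot] + k - 1 >= arr[4] - 9 must hold; in canonical form it is 3*buf[tot] + k >= arr[4] - 8.
Before q := 2*n + k: 3*buf[tot] + k >= arr[4] - 8
Before arr[k] := n - 8: 3*buf[tot] + k >= store(arr, k, n - 8)[4] - 8
Before q := n - 4: 3*buf[tot] + k >= store(arr, k, n - 8)[4] - 8
Before skip: 3*buf[tot] + k >= store(arr, k, n - 8)[4] - 8
Answer: WP = 3*buf[tot] + k >= store(arr, k, n - 8)[4] - 8


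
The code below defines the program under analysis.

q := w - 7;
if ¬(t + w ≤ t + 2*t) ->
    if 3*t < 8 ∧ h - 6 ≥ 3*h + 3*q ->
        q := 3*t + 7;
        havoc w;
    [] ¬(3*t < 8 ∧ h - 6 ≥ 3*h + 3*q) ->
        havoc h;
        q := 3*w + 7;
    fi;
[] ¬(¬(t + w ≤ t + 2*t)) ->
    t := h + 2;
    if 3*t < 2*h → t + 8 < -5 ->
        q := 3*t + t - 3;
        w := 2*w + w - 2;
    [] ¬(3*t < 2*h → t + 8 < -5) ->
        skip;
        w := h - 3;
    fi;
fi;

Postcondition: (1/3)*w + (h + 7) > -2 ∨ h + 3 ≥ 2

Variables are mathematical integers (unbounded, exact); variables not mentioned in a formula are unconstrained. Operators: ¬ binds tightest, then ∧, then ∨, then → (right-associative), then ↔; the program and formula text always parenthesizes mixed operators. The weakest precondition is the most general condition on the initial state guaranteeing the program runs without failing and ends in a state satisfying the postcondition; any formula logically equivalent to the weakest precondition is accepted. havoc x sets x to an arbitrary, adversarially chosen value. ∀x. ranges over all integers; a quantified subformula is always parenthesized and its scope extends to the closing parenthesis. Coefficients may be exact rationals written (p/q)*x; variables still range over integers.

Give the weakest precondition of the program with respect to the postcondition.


Working backward. After the program, the postcondition (1/3)*w + (h + 7) > -2 ∨ h + 3 ≥ 2 must hold; in canonical form it is h + (1/3)*w > -9 ∨ h ≥ -1.
Then branch requires ((3*t < 8 ∧ 2*h + 3*q ≤ -6) → (∀w_1. (h + (1/3)*w_1 > -9 ∨ h ≥ -1))) ∧ ((¬(3*t < 8 ∧ 2*h + 3*q ≤ -6)) → (∀h_1. (h_1 + (1/3)*w > -9 ∨ h_1 ≥ -1))); else branch requires ((h < -6 → h < -15) → (h + w > -25/3 ∨ h ≥ -1)) ∧ ((¬(h < -6 → h < -15)) → ((4/3)*h > -8 ∨ h ≥ -1)).
Before the if: ((¬(w ≤ 2*t)) → (((3*t < 8 ∧ 2*h + 3*q ≤ -6) → (∀w_1. (h + (1/3)*w_1 > -9 ∨ h ≥ -1))) ∧ ((¬(3*t < 8 ∧ 2*h + 3*q ≤ -6)) → (∀h_1. (h_1 + (1/3)*w > -9 ∨ h_1 ≥ -1))))) ∧ (w ≤ 2*t → (((h < -6 → h < -15) → (h + w > -25/3 ∨ h ≥ -1)) ∧ ((¬(h < -6 → h < -15)) → ((4/3)*h > -8 ∨ h ≥ -1))))
Before q := w - 7: ((¬(w ≤ 2*t)) → (((3*t < 8 ∧ 2*h + 3*w ≤ 15) → (∀w_1. (h + (1/3)*w_1 > -9 ∨ h ≥ -1))) ∧ ((¬(3*t < 8 ∧ 2*h + 3*w ≤ 15)) → (∀h_1. (h_1 + (1/3)*w > -9 ∨ h_1 ≥ -1))))) ∧ (w ≤ 2*t → (((h < -6 → h < -15) → (h + w > -25/3 ∨ h ≥ -1)) ∧ ((¬(h < -6 → h < -15)) → ((4/3)*h > -8 ∨ h ≥ -1))))
Answer: WP = ((¬(w ≤ 2*t)) → (((3*t < 8 ∧ 2*h + 3*w ≤ 15) → (∀w_1. (h + (1/3)*w_1 > -9 ∨ h ≥ -1))) ∧ ((¬(3*t < 8 ∧ 2*h + 3*w ≤ 15)) → (∀h_1. (h_1 + (1/3)*w > -9 ∨ h_1 ≥ -1))))) ∧ (w ≤ 2*t → (((h < -6 → h < -15) → (h + w > -25/3 ∨ h ≥ -1)) ∧ ((¬(h < -6 → h < -15)) → ((4/3)*h > -8 ∨ h ≥ -1))))


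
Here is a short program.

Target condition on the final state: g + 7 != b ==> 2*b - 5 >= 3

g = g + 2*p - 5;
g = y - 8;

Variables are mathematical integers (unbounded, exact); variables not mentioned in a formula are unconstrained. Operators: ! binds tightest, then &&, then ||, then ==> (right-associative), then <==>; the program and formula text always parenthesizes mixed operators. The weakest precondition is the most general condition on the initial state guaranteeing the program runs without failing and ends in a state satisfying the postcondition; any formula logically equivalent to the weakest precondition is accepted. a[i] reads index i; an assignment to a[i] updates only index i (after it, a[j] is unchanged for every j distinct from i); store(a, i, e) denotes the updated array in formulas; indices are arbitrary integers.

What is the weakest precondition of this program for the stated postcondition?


Working backward. After the program, the postcondition g + 7 != b ==> 2*b - 5 >= 3 must hold; in canonical form it is g != b - 7 ==> 2*b >= 8.
Before g := y - 8: y != b + 1 ==> 2*b >= 8
Before g := g + 2*p - 5: y != b + 1 ==> 2*b >= 8
Answer: WP = y != b + 1 ==> 2*b >= 8


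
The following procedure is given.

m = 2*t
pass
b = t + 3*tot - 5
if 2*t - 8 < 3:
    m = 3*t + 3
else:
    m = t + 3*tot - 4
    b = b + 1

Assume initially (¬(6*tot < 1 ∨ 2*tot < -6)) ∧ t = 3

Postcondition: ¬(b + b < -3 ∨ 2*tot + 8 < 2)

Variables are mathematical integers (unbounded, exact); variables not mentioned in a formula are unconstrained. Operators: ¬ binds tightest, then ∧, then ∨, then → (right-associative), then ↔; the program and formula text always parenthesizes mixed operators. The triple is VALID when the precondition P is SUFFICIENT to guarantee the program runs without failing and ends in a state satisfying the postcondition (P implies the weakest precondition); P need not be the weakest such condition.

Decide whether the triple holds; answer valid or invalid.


Working backward. After the program, the postcondition ¬(b + b < -3 ∨ 2*tot + 8 < 2) must hold; in canonical form it is ¬(2*b < -3 ∨ 2*tot < -6).
Then branch requires ¬(2*b < -3 ∨ 2*tot < -6); else branch requires ¬(2*b < -5 ∨ 2*tot < -6).
Before the if: (2*t < 11 → (¬(2*b < -3 ∨ 2*tot < -6))) ∧ ((¬(2*t < 11)) → (¬(2*b < -5 ∨ 2*tot < -6)))
Before b := t + 3*tot - 5: (2*t < 11 → (¬(2*t + 6*tot < 7 ∨ 2*tot < -6))) ∧ ((¬(2*t < 11)) → (¬(2*t + 6*tot < 5 ∨ 2*tot < -6)))
Before skip: (2*t < 11 → (¬(2*t + 6*tot < 7 ∨ 2*tot < -6))) ∧ ((¬(2*t < 11)) → (¬(2*t + 6*tot < 5 ∨ 2*tot < -6)))
Before m := 2*t: (2*t < 11 → (¬(2*t + 6*tot < 7 ∨ 2*tot < -6))) ∧ ((¬(2*t < 11)) → (¬(2*t + 6*tot < 5 ∨ 2*tot < -6)))
The weakest precondition is (2*t < 11 → (¬(2*t + 6*tot < 7 ∨ 2*tot < -6))) ∧ ((¬(2*t < 11)) → (¬(2*t + 6*tot < 5 ∨ 2*tot < -6))).
Check whether (¬(6*tot < 1 ∨ 2*tot < -6)) ∧ t = 3 implies it.
Every state satisfying the precondition satisfies the weakest precondition: the implication holds.
Answer: valid


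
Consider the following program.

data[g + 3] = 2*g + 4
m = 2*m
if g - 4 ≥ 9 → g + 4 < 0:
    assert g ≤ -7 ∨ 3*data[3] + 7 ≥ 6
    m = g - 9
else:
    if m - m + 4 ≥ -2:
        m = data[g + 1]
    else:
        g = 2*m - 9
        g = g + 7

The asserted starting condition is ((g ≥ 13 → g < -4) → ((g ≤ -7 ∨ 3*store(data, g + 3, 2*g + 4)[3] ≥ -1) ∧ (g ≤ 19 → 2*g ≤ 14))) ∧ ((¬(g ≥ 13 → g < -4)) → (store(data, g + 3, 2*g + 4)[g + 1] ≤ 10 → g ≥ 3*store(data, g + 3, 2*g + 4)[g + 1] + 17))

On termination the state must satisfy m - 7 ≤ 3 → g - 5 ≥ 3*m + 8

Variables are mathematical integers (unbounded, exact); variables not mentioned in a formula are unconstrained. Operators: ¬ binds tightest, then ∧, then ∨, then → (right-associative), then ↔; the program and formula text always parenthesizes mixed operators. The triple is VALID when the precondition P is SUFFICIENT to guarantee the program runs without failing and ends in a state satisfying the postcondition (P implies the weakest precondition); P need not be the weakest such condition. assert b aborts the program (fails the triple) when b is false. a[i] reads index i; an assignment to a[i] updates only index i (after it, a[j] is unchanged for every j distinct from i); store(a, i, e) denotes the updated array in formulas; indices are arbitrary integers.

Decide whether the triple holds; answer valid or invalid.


Working backward. After the program, the postcondition m - 7 ≤ 3 → g - 5 ≥ 3*m + 8 must hold; in canonical form it is m ≤ 10 → g ≥ 3*m + 13.
Then branch requires (g ≤ -7 ∨ 3*data[3] ≥ -1) ∧ (g ≤ 19 → 2*g ≤ 14); else branch requires data[g + 1] ≤ 10 → g ≥ 3*data[g + 1] + 13.
Before the if: ((g ≥ 13 → g < -4) → ((g ≤ -7 ∨ 3*data[3] ≥ -1) ∧ (g ≤ 19 → 2*g ≤ 14))) ∧ ((¬(g ≥ 13 → g < -4)) → (data[g + 1] ≤ 10 → g ≥ 3*data[g + 1] + 13))
Before m := 2*m: ((g ≥ 13 → g < -4) → ((g ≤ -7 ∨ 3*data[3] ≥ -1) ∧ (g ≤ 19 → 2*g ≤ 14))) ∧ ((¬(g ≥ 13 → g < -4)) → (data[g + 1] ≤ 10 → g ≥ 3*data[g + 1] + 13))
Before data[g + 3] := 2*g + 4: ((g ≥ 13 → g < -4) → ((g ≤ -7 ∨ 3*store(data, g + 3, 2*g + 4)[3] ≥ -1) ∧ (g ≤ 19 → 2*g ≤ 14))) ∧ ((¬(g ≥ 13 → g < -4)) → (store(data, g + 3, 2*g + 4)[g + 1] ≤ 10 → g ≥ 3*store(data, g + 3, 2*g + 4)[g + 1] + 13))
The weakest precondition is ((g ≥ 13 → g < -4) → ((g ≤ -7 ∨ 3*store(data, g + 3, 2*g + 4)[3] ≥ -1) ∧ (g ≤ 19 → 2*g ≤ 14))) ∧ ((¬(g ≥ 13 → g < -4)) → (store(data, g + 3, 2*g + 4)[g + 1] ≤ 10 → g ≥ 3*store(data, g + 3, 2*g + 4)[g + 1] + 13)).
Check whether ((g ≥ 13 → g < -4) → ((g ≤ -7 ∨ 3*store(data, g + 3, 2*g + 4)[3] ≥ -1) ∧ (g ≤ 19 → 2*g ≤ 14))) ∧ ((¬(g ≥ 13 → g < -4)) → (store(data, g + 3, 2*g + 4)[g + 1] ≤ 10 → g ≥ 3*store(data, g + 3, 2*g + 4)[g + 1] + 17)) implies it.
Every state satisfying the precondition satisfies the weakest precondition: the implication holds.
Answer: valid


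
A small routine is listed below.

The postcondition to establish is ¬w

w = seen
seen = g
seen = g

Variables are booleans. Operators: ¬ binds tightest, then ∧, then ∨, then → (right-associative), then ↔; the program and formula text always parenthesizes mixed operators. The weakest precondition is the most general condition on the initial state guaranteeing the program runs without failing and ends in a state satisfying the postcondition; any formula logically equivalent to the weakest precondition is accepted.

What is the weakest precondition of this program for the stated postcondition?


Working backward. After the program, ¬w must hold.
Before seen := g: ¬w
Before seen := g: ¬w
Before w := seen: ¬seen
Answer: WP = ¬seen
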